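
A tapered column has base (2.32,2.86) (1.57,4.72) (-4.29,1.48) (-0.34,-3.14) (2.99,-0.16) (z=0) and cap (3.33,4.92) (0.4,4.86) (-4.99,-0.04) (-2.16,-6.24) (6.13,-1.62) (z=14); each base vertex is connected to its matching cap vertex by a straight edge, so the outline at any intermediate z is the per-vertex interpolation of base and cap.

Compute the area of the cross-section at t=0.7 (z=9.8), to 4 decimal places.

Area at t=0.7: 58.0508

Cross-section at t=0.7: each vertex is (1-t)·p0[i] + t·p1[i].
  v1: (1-0.7)·(2.32,2.86) + 0.7·(3.33,4.92) = (3.0270,4.3020)
  v2: (1-0.7)·(1.57,4.72) + 0.7·(0.4,4.86) = (0.7510,4.8180)
  v3: (1-0.7)·(-4.29,1.48) + 0.7·(-4.99,-0.04) = (-4.7800,0.4160)
  v4: (1-0.7)·(-0.34,-3.14) + 0.7·(-2.16,-6.24) = (-1.6140,-5.3100)
  v5: (1-0.7)·(2.99,-0.16) + 0.7·(6.13,-1.62) = (5.1880,-1.1820)
Shoelace sum Σ(x_i·y_{i+1} − x_{i+1}·y_i):
  i=1: 3.0270·4.8180 − 0.7510·4.3020 = +11.3533 (running +11.3533)
  i=2: 0.7510·0.4160 − -4.7800·4.8180 = +23.3425 (running +34.6957)
  i=3: -4.7800·-5.3100 − -1.6140·0.4160 = +26.0532 (running +60.7490)
  i=4: -1.6140·-1.1820 − 5.1880·-5.3100 = +29.4560 (running +90.2050)
  i=5: 5.1880·4.3020 − 3.0270·-1.1820 = +25.8967 (running +116.1017)
Area = |Σ|/2 = |116.1017|/2 = 58.0508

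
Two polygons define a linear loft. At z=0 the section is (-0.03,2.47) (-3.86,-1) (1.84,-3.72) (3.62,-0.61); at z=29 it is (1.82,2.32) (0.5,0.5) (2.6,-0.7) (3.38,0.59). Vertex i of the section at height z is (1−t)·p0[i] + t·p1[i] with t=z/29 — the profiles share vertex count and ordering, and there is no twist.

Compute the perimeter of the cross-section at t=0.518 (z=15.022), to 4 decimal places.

Cross-section at t=0.518: each vertex is (1-t)·p0[i] + t·p1[i].
  v1: (1-0.518)·(-0.03,2.47) + 0.518·(1.82,2.32) = (0.9283,2.3923)
  v2: (1-0.518)·(-3.86,-1) + 0.518·(0.5,0.5) = (-1.6015,-0.2230)
  v3: (1-0.518)·(1.84,-3.72) + 0.518·(2.6,-0.7) = (2.2337,-2.1556)
  v4: (1-0.518)·(3.62,-0.61) + 0.518·(3.38,0.59) = (3.4957,0.0116)
Perimeter = Σ |v_{i+1} − v_i|:
  edge 1→2: √(-2.5298² + -2.6153²) = 3.6387 (running 3.6387)
  edge 2→3: √(3.8352² + -1.9326²) = 4.2946 (running 7.9333)
  edge 3→4: √(1.2620² + 2.1672²) = 2.5079 (running 10.4412)
  edge 4→1: √(-2.5674² + 2.3807²) = 3.5013 (running 13.9425)
Perimeter = 13.9425

Perimeter at t=0.518: 13.9425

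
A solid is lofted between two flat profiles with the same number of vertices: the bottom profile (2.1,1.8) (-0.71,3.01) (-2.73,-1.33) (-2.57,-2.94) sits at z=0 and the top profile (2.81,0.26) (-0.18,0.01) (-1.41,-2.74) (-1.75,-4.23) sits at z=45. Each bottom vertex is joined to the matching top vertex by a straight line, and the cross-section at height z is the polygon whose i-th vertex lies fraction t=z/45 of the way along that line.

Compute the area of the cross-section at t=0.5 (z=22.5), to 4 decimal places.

Cross-section at t=0.5: each vertex is (1-t)·p0[i] + t·p1[i].
  v1: (1-0.5)·(2.1,1.8) + 0.5·(2.81,0.26) = (2.4550,1.0300)
  v2: (1-0.5)·(-0.71,3.01) + 0.5·(-0.18,0.01) = (-0.4450,1.5100)
  v3: (1-0.5)·(-2.73,-1.33) + 0.5·(-1.41,-2.74) = (-2.0700,-2.0350)
  v4: (1-0.5)·(-2.57,-2.94) + 0.5·(-1.75,-4.23) = (-2.1600,-3.5850)
Shoelace sum Σ(x_i·y_{i+1} − x_{i+1}·y_i):
  i=1: 2.4550·1.5100 − -0.4450·1.0300 = +4.1654 (running +4.1654)
  i=2: -0.4450·-2.0350 − -2.0700·1.5100 = +4.0313 (running +8.1967)
  i=3: -2.0700·-3.5850 − -2.1600·-2.0350 = +3.0253 (running +11.2220)
  i=4: -2.1600·1.0300 − 2.4550·-3.5850 = +6.5764 (running +17.7984)
Area = |Σ|/2 = |17.7984|/2 = 8.8992

Area at t=0.5: 8.8992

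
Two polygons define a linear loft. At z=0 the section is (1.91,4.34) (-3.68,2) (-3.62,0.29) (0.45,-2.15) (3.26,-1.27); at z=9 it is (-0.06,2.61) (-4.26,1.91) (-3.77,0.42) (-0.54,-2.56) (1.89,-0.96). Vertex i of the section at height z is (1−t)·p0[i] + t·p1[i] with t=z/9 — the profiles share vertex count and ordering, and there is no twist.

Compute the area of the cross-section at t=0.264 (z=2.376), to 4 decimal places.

Cross-section at t=0.264: each vertex is (1-t)·p0[i] + t·p1[i].
  v1: (1-0.264)·(1.91,4.34) + 0.264·(-0.06,2.61) = (1.3899,3.8833)
  v2: (1-0.264)·(-3.68,2) + 0.264·(-4.26,1.91) = (-3.8331,1.9762)
  v3: (1-0.264)·(-3.62,0.29) + 0.264·(-3.77,0.42) = (-3.6596,0.3243)
  v4: (1-0.264)·(0.45,-2.15) + 0.264·(-0.54,-2.56) = (0.1886,-2.2582)
  v5: (1-0.264)·(3.26,-1.27) + 0.264·(1.89,-0.96) = (2.8983,-1.1882)
Shoelace sum Σ(x_i·y_{i+1} − x_{i+1}·y_i):
  i=1: 1.3899·1.9762 − -3.8331·3.8833 = +17.6319 (running +17.6319)
  i=2: -3.8331·0.3243 − -3.6596·1.9762 = +5.9891 (running +23.6210)
  i=3: -3.6596·-2.2582 − 0.1886·0.3243 = +8.2031 (running +31.8241)
  i=4: 0.1886·-1.1882 − 2.8983·-2.2582 = +6.3210 (running +38.1450)
  i=5: 2.8983·3.8833 − 1.3899·-1.1882 = +12.9064 (running +51.0515)
Area = |Σ|/2 = |51.0515|/2 = 25.5257

Area at t=0.264: 25.5257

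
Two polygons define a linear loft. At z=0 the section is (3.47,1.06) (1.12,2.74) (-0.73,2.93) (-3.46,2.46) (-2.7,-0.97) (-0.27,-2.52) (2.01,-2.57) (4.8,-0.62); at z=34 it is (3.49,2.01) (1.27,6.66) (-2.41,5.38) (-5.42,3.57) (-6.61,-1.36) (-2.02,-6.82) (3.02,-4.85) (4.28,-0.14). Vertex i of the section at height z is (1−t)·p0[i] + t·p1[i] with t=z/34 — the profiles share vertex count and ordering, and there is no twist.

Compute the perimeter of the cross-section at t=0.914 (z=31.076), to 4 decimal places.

Cross-section at t=0.914: each vertex is (1-t)·p0[i] + t·p1[i].
  v1: (1-0.914)·(3.47,1.06) + 0.914·(3.49,2.01) = (3.4883,1.9283)
  v2: (1-0.914)·(1.12,2.74) + 0.914·(1.27,6.66) = (1.2571,6.3229)
  v3: (1-0.914)·(-0.73,2.93) + 0.914·(-2.41,5.38) = (-2.2655,5.1693)
  v4: (1-0.914)·(-3.46,2.46) + 0.914·(-5.42,3.57) = (-5.2514,3.4745)
  v5: (1-0.914)·(-2.7,-0.97) + 0.914·(-6.61,-1.36) = (-6.2737,-1.3265)
  v6: (1-0.914)·(-0.27,-2.52) + 0.914·(-2.02,-6.82) = (-1.8695,-6.4502)
  v7: (1-0.914)·(2.01,-2.57) + 0.914·(3.02,-4.85) = (2.9331,-4.6539)
  v8: (1-0.914)·(4.8,-0.62) + 0.914·(4.28,-0.14) = (4.3247,-0.1813)
Perimeter = Σ |v_{i+1} − v_i|:
  edge 1→2: √(-2.2312² + 4.3946²) = 4.9285 (running 4.9285)
  edge 2→3: √(-3.5226² + -1.1536²) = 3.7067 (running 8.6352)
  edge 3→4: √(-2.9859² + -1.6948²) = 3.4334 (running 12.0686)
  edge 4→5: √(-1.0223² + -4.8010²) = 4.9086 (running 16.9772)
  edge 5→6: √(4.4042² + -5.1237²) = 6.7565 (running 23.7337)
  edge 6→7: √(4.8026² + 1.7963²) = 5.1276 (running 28.8613)
  edge 7→8: √(1.3916² + 4.4726²) = 4.6841 (running 33.5454)
  edge 8→1: √(-0.8364² + 2.1096²) = 2.2694 (running 35.8148)
Perimeter = 35.8148

Perimeter at t=0.914: 35.8148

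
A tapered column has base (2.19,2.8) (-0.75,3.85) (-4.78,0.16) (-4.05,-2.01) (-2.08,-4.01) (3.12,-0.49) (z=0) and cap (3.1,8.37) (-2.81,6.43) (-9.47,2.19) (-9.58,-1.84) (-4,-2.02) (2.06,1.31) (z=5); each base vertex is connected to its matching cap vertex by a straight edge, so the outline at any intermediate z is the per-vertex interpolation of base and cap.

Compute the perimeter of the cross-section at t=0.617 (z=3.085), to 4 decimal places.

Cross-section at t=0.617: each vertex is (1-t)·p0[i] + t·p1[i].
  v1: (1-0.617)·(2.19,2.8) + 0.617·(3.1,8.37) = (2.7515,6.2367)
  v2: (1-0.617)·(-0.75,3.85) + 0.617·(-2.81,6.43) = (-2.0210,5.4419)
  v3: (1-0.617)·(-4.78,0.16) + 0.617·(-9.47,2.19) = (-7.6737,1.4125)
  v4: (1-0.617)·(-4.05,-2.01) + 0.617·(-9.58,-1.84) = (-7.4620,-1.9051)
  v5: (1-0.617)·(-2.08,-4.01) + 0.617·(-4,-2.02) = (-3.2646,-2.7822)
  v6: (1-0.617)·(3.12,-0.49) + 0.617·(2.06,1.31) = (2.4660,0.6206)
Perimeter = Σ |v_{i+1} − v_i|:
  edge 1→2: √(-4.7725² + -0.7948²) = 4.8382 (running 4.8382)
  edge 2→3: √(-5.6527² + -4.0293²) = 6.9418 (running 11.7800)
  edge 3→4: √(0.2117² + -3.3176²) = 3.3244 (running 15.1044)
  edge 4→5: √(4.1974² + -0.8771²) = 4.2880 (running 19.3924)
  edge 5→6: √(5.7306² + 3.4028²) = 6.6647 (running 26.0572)
  edge 6→1: √(0.2855² + 5.6161²) = 5.6233 (running 31.6805)
Perimeter = 31.6805

Perimeter at t=0.617: 31.6805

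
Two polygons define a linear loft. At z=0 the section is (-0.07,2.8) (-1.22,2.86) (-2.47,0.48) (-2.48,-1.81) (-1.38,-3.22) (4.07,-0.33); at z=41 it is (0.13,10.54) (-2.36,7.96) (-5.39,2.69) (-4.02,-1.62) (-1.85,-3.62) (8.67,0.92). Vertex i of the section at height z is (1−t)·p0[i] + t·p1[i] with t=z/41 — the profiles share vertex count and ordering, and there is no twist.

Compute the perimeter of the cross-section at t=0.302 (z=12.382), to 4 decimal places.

Cross-section at t=0.302: each vertex is (1-t)·p0[i] + t·p1[i].
  v1: (1-0.302)·(-0.07,2.8) + 0.302·(0.13,10.54) = (-0.0096,5.1375)
  v2: (1-0.302)·(-1.22,2.86) + 0.302·(-2.36,7.96) = (-1.5643,4.4002)
  v3: (1-0.302)·(-2.47,0.48) + 0.302·(-5.39,2.69) = (-3.3518,1.1474)
  v4: (1-0.302)·(-2.48,-1.81) + 0.302·(-4.02,-1.62) = (-2.9451,-1.7526)
  v5: (1-0.302)·(-1.38,-3.22) + 0.302·(-1.85,-3.62) = (-1.5219,-3.3408)
  v6: (1-0.302)·(4.07,-0.33) + 0.302·(8.67,0.92) = (5.4592,0.0475)
Perimeter = Σ |v_{i+1} − v_i|:
  edge 1→2: √(-1.5547² + -0.7373²) = 1.7206 (running 1.7206)
  edge 2→3: √(-1.7876² + -3.2528²) = 3.7116 (running 5.4322)
  edge 3→4: √(0.4068² + -2.9000²) = 2.9284 (running 8.3607)
  edge 4→5: √(1.4231² + -1.5882²) = 2.1325 (running 10.4932)
  edge 5→6: √(6.9811² + 3.3883²) = 7.7600 (running 18.2531)
  edge 6→1: √(-5.4688² + 5.0900²) = 7.4710 (running 25.7241)
Perimeter = 25.7241

Perimeter at t=0.302: 25.7241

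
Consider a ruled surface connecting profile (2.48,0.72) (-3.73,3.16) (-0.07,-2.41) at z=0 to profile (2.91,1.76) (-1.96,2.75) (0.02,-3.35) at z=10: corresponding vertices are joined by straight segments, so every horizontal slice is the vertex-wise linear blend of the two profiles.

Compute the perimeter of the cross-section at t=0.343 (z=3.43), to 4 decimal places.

Cross-section at t=0.343: each vertex is (1-t)·p0[i] + t·p1[i].
  v1: (1-0.343)·(2.48,0.72) + 0.343·(2.91,1.76) = (2.6275,1.0767)
  v2: (1-0.343)·(-3.73,3.16) + 0.343·(-1.96,2.75) = (-3.1229,3.0194)
  v3: (1-0.343)·(-0.07,-2.41) + 0.343·(0.02,-3.35) = (-0.0391,-2.7324)
Perimeter = Σ |v_{i+1} − v_i|:
  edge 1→2: √(-5.7504² + 1.9426²) = 6.0697 (running 6.0697)
  edge 2→3: √(3.0838² + -5.7518²) = 6.5263 (running 12.5960)
  edge 3→1: √(2.6666² + 3.8091²) = 4.6498 (running 17.2457)
Perimeter = 17.2457

Perimeter at t=0.343: 17.2457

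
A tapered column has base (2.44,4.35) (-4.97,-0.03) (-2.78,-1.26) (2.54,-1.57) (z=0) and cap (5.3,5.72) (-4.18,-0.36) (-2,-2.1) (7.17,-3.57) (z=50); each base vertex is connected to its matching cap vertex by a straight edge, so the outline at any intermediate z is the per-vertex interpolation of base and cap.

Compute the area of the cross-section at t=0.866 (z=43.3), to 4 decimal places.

Cross-section at t=0.866: each vertex is (1-t)·p0[i] + t·p1[i].
  v1: (1-0.866)·(2.44,4.35) + 0.866·(5.3,5.72) = (4.9168,5.5364)
  v2: (1-0.866)·(-4.97,-0.03) + 0.866·(-4.18,-0.36) = (-4.2859,-0.3158)
  v3: (1-0.866)·(-2.78,-1.26) + 0.866·(-2,-2.1) = (-2.1045,-1.9874)
  v4: (1-0.866)·(2.54,-1.57) + 0.866·(7.17,-3.57) = (6.5496,-3.3020)
Shoelace sum Σ(x_i·y_{i+1} − x_{i+1}·y_i):
  i=1: 4.9168·-0.3158 − -4.2859·5.5364 = +22.1757 (running +22.1757)
  i=2: -4.2859·-1.9874 − -2.1045·-0.3158 = +7.8533 (running +30.0290)
  i=3: -2.1045·-3.3020 − 6.5496·-1.9874 = +19.9660 (running +49.9951)
  i=4: 6.5496·5.5364 − 4.9168·-3.3020 = +52.4964 (running +102.4914)
Area = |Σ|/2 = |102.4914|/2 = 51.2457

Area at t=0.866: 51.2457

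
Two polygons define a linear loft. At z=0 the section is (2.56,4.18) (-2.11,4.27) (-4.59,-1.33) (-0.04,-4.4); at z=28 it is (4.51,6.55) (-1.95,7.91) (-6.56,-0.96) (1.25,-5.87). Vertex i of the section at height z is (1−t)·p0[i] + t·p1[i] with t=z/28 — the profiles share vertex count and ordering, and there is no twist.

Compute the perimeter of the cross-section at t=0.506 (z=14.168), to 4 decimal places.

Cross-section at t=0.506: each vertex is (1-t)·p0[i] + t·p1[i].
  v1: (1-0.506)·(2.56,4.18) + 0.506·(4.51,6.55) = (3.5467,5.3792)
  v2: (1-0.506)·(-2.11,4.27) + 0.506·(-1.95,7.91) = (-2.0290,6.1118)
  v3: (1-0.506)·(-4.59,-1.33) + 0.506·(-6.56,-0.96) = (-5.5868,-1.1428)
  v4: (1-0.506)·(-0.04,-4.4) + 0.506·(1.25,-5.87) = (0.6127,-5.1438)
Perimeter = Σ |v_{i+1} − v_i|:
  edge 1→2: √(-5.5757² + 0.7326²) = 5.6237 (running 5.6237)
  edge 2→3: √(-3.5578² + -7.2546²) = 8.0801 (running 13.7037)
  edge 3→4: √(6.1996² + -4.0010²) = 7.3785 (running 21.0823)
  edge 4→1: √(2.9340² + 10.5230²) = 10.9244 (running 32.0067)
Perimeter = 32.0067

Perimeter at t=0.506: 32.0067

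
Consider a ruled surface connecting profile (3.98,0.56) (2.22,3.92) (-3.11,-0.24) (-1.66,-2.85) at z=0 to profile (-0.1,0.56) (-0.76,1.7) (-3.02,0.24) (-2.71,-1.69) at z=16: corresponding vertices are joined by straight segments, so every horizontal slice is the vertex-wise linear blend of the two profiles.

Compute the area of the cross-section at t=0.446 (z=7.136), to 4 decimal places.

Area at t=0.446: 12.8775

Cross-section at t=0.446: each vertex is (1-t)·p0[i] + t·p1[i].
  v1: (1-0.446)·(3.98,0.56) + 0.446·(-0.1,0.56) = (2.1603,0.5600)
  v2: (1-0.446)·(2.22,3.92) + 0.446·(-0.76,1.7) = (0.8909,2.9299)
  v3: (1-0.446)·(-3.11,-0.24) + 0.446·(-3.02,0.24) = (-3.0699,-0.0259)
  v4: (1-0.446)·(-1.66,-2.85) + 0.446·(-2.71,-1.69) = (-2.1283,-2.3326)
Shoelace sum Σ(x_i·y_{i+1} − x_{i+1}·y_i):
  i=1: 2.1603·2.9299 − 0.8909·0.5600 = +5.8306 (running +5.8306)
  i=2: 0.8909·-0.0259 − -3.0699·2.9299 = +8.9712 (running +14.8018)
  i=3: -3.0699·-2.3326 − -2.1283·-0.0259 = +7.1057 (running +21.9075)
  i=4: -2.1283·0.5600 − 2.1603·-2.3326 = +3.8474 (running +25.7549)
Area = |Σ|/2 = |25.7549|/2 = 12.8775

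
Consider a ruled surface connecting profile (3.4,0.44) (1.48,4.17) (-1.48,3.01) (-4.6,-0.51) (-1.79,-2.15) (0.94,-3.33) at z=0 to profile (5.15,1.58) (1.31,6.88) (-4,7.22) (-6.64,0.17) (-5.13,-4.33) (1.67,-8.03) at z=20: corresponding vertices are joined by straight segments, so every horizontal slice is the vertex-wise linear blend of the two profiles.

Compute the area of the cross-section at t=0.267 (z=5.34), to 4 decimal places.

Area at t=0.267: 51.7225

Cross-section at t=0.267: each vertex is (1-t)·p0[i] + t·p1[i].
  v1: (1-0.267)·(3.4,0.44) + 0.267·(5.15,1.58) = (3.8673,0.7444)
  v2: (1-0.267)·(1.48,4.17) + 0.267·(1.31,6.88) = (1.4346,4.8936)
  v3: (1-0.267)·(-1.48,3.01) + 0.267·(-4,7.22) = (-2.1528,4.1341)
  v4: (1-0.267)·(-4.6,-0.51) + 0.267·(-6.64,0.17) = (-5.1447,-0.3284)
  v5: (1-0.267)·(-1.79,-2.15) + 0.267·(-5.13,-4.33) = (-2.6818,-2.7321)
  v6: (1-0.267)·(0.94,-3.33) + 0.267·(1.67,-8.03) = (1.1349,-4.5849)
Shoelace sum Σ(x_i·y_{i+1} − x_{i+1}·y_i):
  i=1: 3.8673·4.8936 − 1.4346·0.7444 = +17.8568 (running +17.8568)
  i=2: 1.4346·4.1341 − -2.1528·4.8936 = +16.4659 (running +34.3226)
  i=3: -2.1528·-0.3284 − -5.1447·4.1341 = +21.9755 (running +56.2982)
  i=4: -5.1447·-2.7321 − -2.6818·-0.3284 = +13.1748 (running +69.4729)
  i=5: -2.6818·-4.5849 − 1.1349·-2.7321 = +15.3963 (running +84.8693)
  i=6: 1.1349·0.7444 − 3.8673·-4.5849 = +18.5758 (running +103.4450)
Area = |Σ|/2 = |103.4450|/2 = 51.7225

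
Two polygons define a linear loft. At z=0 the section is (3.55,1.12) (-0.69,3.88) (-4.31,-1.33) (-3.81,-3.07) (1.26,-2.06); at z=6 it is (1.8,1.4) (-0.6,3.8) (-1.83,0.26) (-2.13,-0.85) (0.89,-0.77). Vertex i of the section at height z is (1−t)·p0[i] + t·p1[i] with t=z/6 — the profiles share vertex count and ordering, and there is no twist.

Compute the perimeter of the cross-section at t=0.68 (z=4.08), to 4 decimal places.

Cross-section at t=0.68: each vertex is (1-t)·p0[i] + t·p1[i].
  v1: (1-0.68)·(3.55,1.12) + 0.68·(1.8,1.4) = (2.3600,1.3104)
  v2: (1-0.68)·(-0.69,3.88) + 0.68·(-0.6,3.8) = (-0.6288,3.8256)
  v3: (1-0.68)·(-4.31,-1.33) + 0.68·(-1.83,0.26) = (-2.6236,-0.2488)
  v4: (1-0.68)·(-3.81,-3.07) + 0.68·(-2.13,-0.85) = (-2.6676,-1.5604)
  v5: (1-0.68)·(1.26,-2.06) + 0.68·(0.89,-0.77) = (1.0084,-1.1828)
Perimeter = Σ |v_{i+1} − v_i|:
  edge 1→2: √(-2.9888² + 2.5152²) = 3.9063 (running 3.9063)
  edge 2→3: √(-1.9948² + -4.0744²) = 4.5365 (running 8.4428)
  edge 3→4: √(-0.0440² + -1.3116²) = 1.3123 (running 9.7551)
  edge 4→5: √(3.6760² + 0.3776²) = 3.6953 (running 13.4505)
  edge 5→1: √(1.3516² + 2.4932²) = 2.8360 (running 16.2865)
Perimeter = 16.2865

Perimeter at t=0.68: 16.2865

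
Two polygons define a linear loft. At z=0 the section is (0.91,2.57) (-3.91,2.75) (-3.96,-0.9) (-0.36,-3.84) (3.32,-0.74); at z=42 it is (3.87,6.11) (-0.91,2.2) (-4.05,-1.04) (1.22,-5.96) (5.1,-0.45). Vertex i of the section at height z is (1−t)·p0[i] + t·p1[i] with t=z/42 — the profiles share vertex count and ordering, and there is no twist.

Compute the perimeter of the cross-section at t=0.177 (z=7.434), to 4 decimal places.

Perimeter at t=0.177: 23.1578

Cross-section at t=0.177: each vertex is (1-t)·p0[i] + t·p1[i].
  v1: (1-0.177)·(0.91,2.57) + 0.177·(3.87,6.11) = (1.4339,3.1966)
  v2: (1-0.177)·(-3.91,2.75) + 0.177·(-0.91,2.2) = (-3.3790,2.6526)
  v3: (1-0.177)·(-3.96,-0.9) + 0.177·(-4.05,-1.04) = (-3.9759,-0.9248)
  v4: (1-0.177)·(-0.36,-3.84) + 0.177·(1.22,-5.96) = (-0.0803,-4.2152)
  v5: (1-0.177)·(3.32,-0.74) + 0.177·(5.1,-0.45) = (3.6351,-0.6887)
Perimeter = Σ |v_{i+1} − v_i|:
  edge 1→2: √(-4.8129² + -0.5439²) = 4.8436 (running 4.8436)
  edge 2→3: √(-0.5969² + -3.5774²) = 3.6269 (running 8.4704)
  edge 3→4: √(3.8956² + -3.2905²) = 5.0993 (running 13.5697)
  edge 4→5: √(3.7154² + 3.5266²) = 5.1226 (running 18.6923)
  edge 5→1: √(-2.2011² + 3.8852²) = 4.4654 (running 23.1578)
Perimeter = 23.1578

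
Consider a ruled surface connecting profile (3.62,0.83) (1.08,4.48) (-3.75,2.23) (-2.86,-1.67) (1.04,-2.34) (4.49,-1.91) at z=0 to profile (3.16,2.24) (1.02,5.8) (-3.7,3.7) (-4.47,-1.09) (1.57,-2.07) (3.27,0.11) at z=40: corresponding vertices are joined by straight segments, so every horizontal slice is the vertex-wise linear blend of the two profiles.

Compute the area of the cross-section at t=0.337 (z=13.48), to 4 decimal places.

Area at t=0.337: 39.2202

Cross-section at t=0.337: each vertex is (1-t)·p0[i] + t·p1[i].
  v1: (1-0.337)·(3.62,0.83) + 0.337·(3.16,2.24) = (3.4650,1.3052)
  v2: (1-0.337)·(1.08,4.48) + 0.337·(1.02,5.8) = (1.0598,4.9248)
  v3: (1-0.337)·(-3.75,2.23) + 0.337·(-3.7,3.7) = (-3.7332,2.7254)
  v4: (1-0.337)·(-2.86,-1.67) + 0.337·(-4.47,-1.09) = (-3.4026,-1.4745)
  v5: (1-0.337)·(1.04,-2.34) + 0.337·(1.57,-2.07) = (1.2186,-2.2490)
  v6: (1-0.337)·(4.49,-1.91) + 0.337·(3.27,0.11) = (4.0789,-1.2293)
Shoelace sum Σ(x_i·y_{i+1} − x_{i+1}·y_i):
  i=1: 3.4650·4.9248 − 1.0598·1.3052 = +15.6813 (running +15.6813)
  i=2: 1.0598·2.7254 − -3.7332·4.9248 = +21.2735 (running +36.9548)
  i=3: -3.7332·-1.4745 − -3.4026·2.7254 = +14.7780 (running +51.7328)
  i=4: -3.4026·-2.2490 − 1.2186·-1.4745 = +9.4493 (running +61.1821)
  i=5: 1.2186·-1.2293 − 4.0789·-2.2490 = +7.6754 (running +68.8575)
  i=6: 4.0789·1.3052 − 3.4650·-1.2293 = +9.5830 (running +78.4404)
Area = |Σ|/2 = |78.4404|/2 = 39.2202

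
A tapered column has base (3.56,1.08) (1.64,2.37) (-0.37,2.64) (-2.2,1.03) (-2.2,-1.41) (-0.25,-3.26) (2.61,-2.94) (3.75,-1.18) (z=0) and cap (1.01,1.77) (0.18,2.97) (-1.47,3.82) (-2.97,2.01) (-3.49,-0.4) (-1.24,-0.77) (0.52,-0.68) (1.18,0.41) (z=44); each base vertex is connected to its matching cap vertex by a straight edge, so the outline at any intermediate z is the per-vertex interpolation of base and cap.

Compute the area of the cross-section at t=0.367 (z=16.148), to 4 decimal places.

Area at t=0.367: 22.4784

Cross-section at t=0.367: each vertex is (1-t)·p0[i] + t·p1[i].
  v1: (1-0.367)·(3.56,1.08) + 0.367·(1.01,1.77) = (2.6242,1.3332)
  v2: (1-0.367)·(1.64,2.37) + 0.367·(0.18,2.97) = (1.1042,2.5902)
  v3: (1-0.367)·(-0.37,2.64) + 0.367·(-1.47,3.82) = (-0.7737,3.0731)
  v4: (1-0.367)·(-2.2,1.03) + 0.367·(-2.97,2.01) = (-2.4826,1.3897)
  v5: (1-0.367)·(-2.2,-1.41) + 0.367·(-3.49,-0.4) = (-2.6734,-1.0393)
  v6: (1-0.367)·(-0.25,-3.26) + 0.367·(-1.24,-0.77) = (-0.6133,-2.3462)
  v7: (1-0.367)·(2.61,-2.94) + 0.367·(0.52,-0.68) = (1.8430,-2.1106)
  v8: (1-0.367)·(3.75,-1.18) + 0.367·(1.18,0.41) = (2.8068,-0.5965)
Shoelace sum Σ(x_i·y_{i+1} − x_{i+1}·y_i):
  i=1: 2.6242·2.5902 − 1.1042·1.3332 = +5.3249 (running +5.3249)
  i=2: 1.1042·3.0731 − -0.7737·2.5902 = +5.3972 (running +10.7222)
  i=3: -0.7737·1.3897 − -2.4826·3.0731 = +6.5540 (running +17.2762)
  i=4: -2.4826·-1.0393 − -2.6734·1.3897 = +6.2954 (running +23.5716)
  i=5: -2.6734·-2.3462 − -0.6133·-1.0393 = +5.6349 (running +29.2064)
  i=6: -0.6133·-2.1106 − 1.8430·-2.3462 = +5.6184 (running +34.8248)
  i=7: 1.8430·-0.5965 − 2.8068·-2.1106 = +4.8247 (running +39.6495)
  i=8: 2.8068·1.3332 − 2.6242·-0.5965 = +5.3074 (running +44.9569)
Area = |Σ|/2 = |44.9569|/2 = 22.4784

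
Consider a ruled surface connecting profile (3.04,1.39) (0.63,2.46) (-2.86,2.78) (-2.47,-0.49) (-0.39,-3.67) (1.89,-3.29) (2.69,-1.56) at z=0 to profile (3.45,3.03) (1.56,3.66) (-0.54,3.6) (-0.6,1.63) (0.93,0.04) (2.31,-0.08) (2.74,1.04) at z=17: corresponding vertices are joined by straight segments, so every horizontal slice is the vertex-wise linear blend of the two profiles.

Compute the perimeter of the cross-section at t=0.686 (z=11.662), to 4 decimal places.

Perimeter at t=0.686: 15.2559

Cross-section at t=0.686: each vertex is (1-t)·p0[i] + t·p1[i].
  v1: (1-0.686)·(3.04,1.39) + 0.686·(3.45,3.03) = (3.3213,2.5150)
  v2: (1-0.686)·(0.63,2.46) + 0.686·(1.56,3.66) = (1.2680,3.2832)
  v3: (1-0.686)·(-2.86,2.78) + 0.686·(-0.54,3.6) = (-1.2685,3.3425)
  v4: (1-0.686)·(-2.47,-0.49) + 0.686·(-0.6,1.63) = (-1.1872,0.9643)
  v5: (1-0.686)·(-0.39,-3.67) + 0.686·(0.93,0.04) = (0.5155,-1.1249)
  v6: (1-0.686)·(1.89,-3.29) + 0.686·(2.31,-0.08) = (2.1781,-1.0879)
  v7: (1-0.686)·(2.69,-1.56) + 0.686·(2.74,1.04) = (2.7243,0.2236)
Perimeter = Σ |v_{i+1} − v_i|:
  edge 1→2: √(-2.0533² + 0.7682²) = 2.1923 (running 2.1923)
  edge 2→3: √(-2.5365² + 0.0593²) = 2.5372 (running 4.7294)
  edge 3→4: √(0.0813² + -2.3782²) = 2.3796 (running 7.1090)
  edge 4→5: √(1.7027² + -2.0893²) = 2.6952 (running 9.8042)
  edge 5→6: √(1.6626² + 0.0370²) = 1.6630 (running 11.4672)
  edge 6→7: √(0.5462² + 1.3115²) = 1.4207 (running 12.8880)
  edge 7→1: √(0.5970² + 2.2914²) = 2.3679 (running 15.2559)
Perimeter = 15.2559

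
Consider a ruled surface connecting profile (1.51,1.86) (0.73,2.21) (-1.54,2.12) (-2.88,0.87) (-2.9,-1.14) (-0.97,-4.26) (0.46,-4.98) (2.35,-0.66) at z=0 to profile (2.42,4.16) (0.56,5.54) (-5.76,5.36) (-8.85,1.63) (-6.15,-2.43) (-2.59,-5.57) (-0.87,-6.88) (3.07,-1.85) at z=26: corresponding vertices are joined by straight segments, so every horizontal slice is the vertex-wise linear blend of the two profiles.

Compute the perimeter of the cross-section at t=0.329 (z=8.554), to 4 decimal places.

Perimeter at t=0.329: 25.3096

Cross-section at t=0.329: each vertex is (1-t)·p0[i] + t·p1[i].
  v1: (1-0.329)·(1.51,1.86) + 0.329·(2.42,4.16) = (1.8094,2.6167)
  v2: (1-0.329)·(0.73,2.21) + 0.329·(0.56,5.54) = (0.6741,3.3056)
  v3: (1-0.329)·(-1.54,2.12) + 0.329·(-5.76,5.36) = (-2.9284,3.1860)
  v4: (1-0.329)·(-2.88,0.87) + 0.329·(-8.85,1.63) = (-4.8441,1.1200)
  v5: (1-0.329)·(-2.9,-1.14) + 0.329·(-6.15,-2.43) = (-3.9693,-1.5644)
  v6: (1-0.329)·(-0.97,-4.26) + 0.329·(-2.59,-5.57) = (-1.5030,-4.6910)
  v7: (1-0.329)·(0.46,-4.98) + 0.329·(-0.87,-6.88) = (0.0224,-5.6051)
  v8: (1-0.329)·(2.35,-0.66) + 0.329·(3.07,-1.85) = (2.5869,-1.0515)
Perimeter = Σ |v_{i+1} − v_i|:
  edge 1→2: √(-1.1353² + 0.6889²) = 1.3280 (running 1.3280)
  edge 2→3: √(-3.6025² + -0.1196²) = 3.6044 (running 4.9324)
  edge 3→4: √(-1.9157² + -2.0659²) = 2.8175 (running 7.7499)
  edge 4→5: √(0.8749² + -2.6845²) = 2.8234 (running 10.5733)
  edge 5→6: √(2.4663² + -3.1266²) = 3.9822 (running 14.5555)
  edge 6→7: √(1.5254² + -0.9141²) = 1.7783 (running 16.3338)
  edge 7→8: √(2.5644² + 4.5536²) = 5.2260 (running 21.5599)
  edge 8→1: √(-0.7775² + 3.6682²) = 3.7497 (running 25.3096)
Perimeter = 25.3096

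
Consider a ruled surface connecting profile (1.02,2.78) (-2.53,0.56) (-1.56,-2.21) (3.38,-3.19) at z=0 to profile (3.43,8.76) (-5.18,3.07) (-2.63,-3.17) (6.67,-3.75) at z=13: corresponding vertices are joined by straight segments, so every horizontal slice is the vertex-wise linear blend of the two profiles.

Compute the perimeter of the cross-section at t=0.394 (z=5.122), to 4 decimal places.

Perimeter at t=0.394: 26.7097

Cross-section at t=0.394: each vertex is (1-t)·p0[i] + t·p1[i].
  v1: (1-0.394)·(1.02,2.78) + 0.394·(3.43,8.76) = (1.9695,5.1361)
  v2: (1-0.394)·(-2.53,0.56) + 0.394·(-5.18,3.07) = (-3.5741,1.5489)
  v3: (1-0.394)·(-1.56,-2.21) + 0.394·(-2.63,-3.17) = (-1.9816,-2.5882)
  v4: (1-0.394)·(3.38,-3.19) + 0.394·(6.67,-3.75) = (4.6763,-3.4106)
Perimeter = Σ |v_{i+1} − v_i|:
  edge 1→2: √(-5.5436² + -3.5872²) = 6.6030 (running 6.6030)
  edge 2→3: √(1.5925² + -4.1372²) = 4.4331 (running 11.0361)
  edge 3→4: √(6.6578² + -0.8224²) = 6.7084 (running 17.7446)
  edge 4→1: √(-2.7067² + 8.5468²) = 8.9651 (running 26.7097)
Perimeter = 26.7097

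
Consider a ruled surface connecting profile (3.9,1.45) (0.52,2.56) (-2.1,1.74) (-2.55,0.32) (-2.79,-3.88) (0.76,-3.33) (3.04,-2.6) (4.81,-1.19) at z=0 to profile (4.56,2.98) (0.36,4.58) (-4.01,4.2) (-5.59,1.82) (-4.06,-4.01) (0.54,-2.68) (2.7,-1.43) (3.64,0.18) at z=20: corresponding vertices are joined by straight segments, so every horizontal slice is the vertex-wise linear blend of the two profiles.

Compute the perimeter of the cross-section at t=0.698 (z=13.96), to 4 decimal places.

Perimeter at t=0.698: 27.5496

Cross-section at t=0.698: each vertex is (1-t)·p0[i] + t·p1[i].
  v1: (1-0.698)·(3.9,1.45) + 0.698·(4.56,2.98) = (4.3607,2.5179)
  v2: (1-0.698)·(0.52,2.56) + 0.698·(0.36,4.58) = (0.4083,3.9700)
  v3: (1-0.698)·(-2.1,1.74) + 0.698·(-4.01,4.2) = (-3.4332,3.4571)
  v4: (1-0.698)·(-2.55,0.32) + 0.698·(-5.59,1.82) = (-4.6719,1.3670)
  v5: (1-0.698)·(-2.79,-3.88) + 0.698·(-4.06,-4.01) = (-3.6765,-3.9707)
  v6: (1-0.698)·(0.76,-3.33) + 0.698·(0.54,-2.68) = (0.6064,-2.8763)
  v7: (1-0.698)·(3.04,-2.6) + 0.698·(2.7,-1.43) = (2.8027,-1.7833)
  v8: (1-0.698)·(4.81,-1.19) + 0.698·(3.64,0.18) = (3.9933,-0.2337)
Perimeter = Σ |v_{i+1} − v_i|:
  edge 1→2: √(-3.9524² + 1.4520²) = 4.2106 (running 4.2106)
  edge 2→3: √(-3.8415² + -0.5129²) = 3.8756 (running 8.0862)
  edge 3→4: √(-1.2387² + -2.0901²) = 2.4296 (running 10.5158)
  edge 4→5: √(0.9955² + -5.3377²) = 5.4298 (running 15.9456)
  edge 5→6: √(4.2829² + 1.0944²) = 4.4205 (running 20.3661)
  edge 6→7: √(2.1962² + 1.0930²) = 2.4532 (running 22.8193)
  edge 7→8: √(1.1907² + 1.5496²) = 1.9542 (running 24.7735)
  edge 8→1: √(0.3673² + 2.7517²) = 2.7761 (running 27.5496)
Perimeter = 27.5496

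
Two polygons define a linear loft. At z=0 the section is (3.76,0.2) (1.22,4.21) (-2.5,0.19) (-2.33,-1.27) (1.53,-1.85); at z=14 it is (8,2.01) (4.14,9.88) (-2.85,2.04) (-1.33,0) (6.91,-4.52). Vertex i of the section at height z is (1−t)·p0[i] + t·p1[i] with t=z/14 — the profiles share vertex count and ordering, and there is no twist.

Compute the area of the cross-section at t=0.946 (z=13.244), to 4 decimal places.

Area at t=0.946: 78.8330

Cross-section at t=0.946: each vertex is (1-t)·p0[i] + t·p1[i].
  v1: (1-0.946)·(3.76,0.2) + 0.946·(8,2.01) = (7.7710,1.9123)
  v2: (1-0.946)·(1.22,4.21) + 0.946·(4.14,9.88) = (3.9823,9.5738)
  v3: (1-0.946)·(-2.5,0.19) + 0.946·(-2.85,2.04) = (-2.8311,1.9401)
  v4: (1-0.946)·(-2.33,-1.27) + 0.946·(-1.33,0) = (-1.3840,-0.0686)
  v5: (1-0.946)·(1.53,-1.85) + 0.946·(6.91,-4.52) = (6.6195,-4.3758)
Shoelace sum Σ(x_i·y_{i+1} − x_{i+1}·y_i):
  i=1: 7.7710·9.5738 − 3.9823·1.9123 = +66.7833 (running +66.7833)
  i=2: 3.9823·1.9401 − -2.8311·9.5738 = +34.8305 (running +101.6138)
  i=3: -2.8311·-0.0686 − -1.3840·1.9401 = +2.8793 (running +104.4931)
  i=4: -1.3840·-4.3758 − 6.6195·-0.0686 = +6.5101 (running +111.0032)
  i=5: 6.6195·1.9123 − 7.7710·-4.3758 = +46.6628 (running +157.6660)
Area = |Σ|/2 = |157.6660|/2 = 78.8330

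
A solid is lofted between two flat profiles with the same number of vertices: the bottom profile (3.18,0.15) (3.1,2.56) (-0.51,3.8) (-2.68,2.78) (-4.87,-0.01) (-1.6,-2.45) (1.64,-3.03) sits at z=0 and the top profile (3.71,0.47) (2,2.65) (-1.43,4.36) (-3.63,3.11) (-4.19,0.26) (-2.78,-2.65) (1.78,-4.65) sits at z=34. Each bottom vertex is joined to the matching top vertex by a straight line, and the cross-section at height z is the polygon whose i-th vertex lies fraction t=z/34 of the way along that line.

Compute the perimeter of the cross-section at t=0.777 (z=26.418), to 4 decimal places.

Cross-section at t=0.777: each vertex is (1-t)·p0[i] + t·p1[i].
  v1: (1-0.777)·(3.18,0.15) + 0.777·(3.71,0.47) = (3.5918,0.3986)
  v2: (1-0.777)·(3.1,2.56) + 0.777·(2,2.65) = (2.2453,2.6299)
  v3: (1-0.777)·(-0.51,3.8) + 0.777·(-1.43,4.36) = (-1.2248,4.2351)
  v4: (1-0.777)·(-2.68,2.78) + 0.777·(-3.63,3.11) = (-3.4181,3.0364)
  v5: (1-0.777)·(-4.87,-0.01) + 0.777·(-4.19,0.26) = (-4.3416,0.1998)
  v6: (1-0.777)·(-1.6,-2.45) + 0.777·(-2.78,-2.65) = (-2.5169,-2.6054)
  v7: (1-0.777)·(1.64,-3.03) + 0.777·(1.78,-4.65) = (1.7488,-4.2887)
Perimeter = Σ |v_{i+1} − v_i|:
  edge 1→2: √(-1.3465² + 2.2313²) = 2.6061 (running 2.6061)
  edge 2→3: √(-3.4701² + 1.6052²) = 3.8234 (running 6.4295)
  edge 3→4: √(-2.1933² + -1.1987²) = 2.4995 (running 8.9290)
  edge 4→5: √(-0.9235² + -2.8366²) = 2.9832 (running 11.9122)
  edge 5→6: √(1.8248² + -2.8052²) = 3.3465 (running 15.2587)
  edge 6→7: √(4.2656² + -1.6833²) = 4.5858 (running 19.8444)
  edge 7→1: √(1.8430² + 4.6874²) = 5.0367 (running 24.8811)
Perimeter = 24.8811

Perimeter at t=0.777: 24.8811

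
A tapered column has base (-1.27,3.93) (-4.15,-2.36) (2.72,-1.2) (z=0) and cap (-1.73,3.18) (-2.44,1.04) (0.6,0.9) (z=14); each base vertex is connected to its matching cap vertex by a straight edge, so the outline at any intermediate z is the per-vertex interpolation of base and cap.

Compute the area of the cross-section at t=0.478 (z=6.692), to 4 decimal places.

Area at t=0.478: 10.3540

Cross-section at t=0.478: each vertex is (1-t)·p0[i] + t·p1[i].
  v1: (1-0.478)·(-1.27,3.93) + 0.478·(-1.73,3.18) = (-1.4899,3.5715)
  v2: (1-0.478)·(-4.15,-2.36) + 0.478·(-2.44,1.04) = (-3.3326,-0.7348)
  v3: (1-0.478)·(2.72,-1.2) + 0.478·(0.6,0.9) = (1.7066,-0.1962)
Shoelace sum Σ(x_i·y_{i+1} − x_{i+1}·y_i):
  i=1: -1.4899·-0.7348 − -3.3326·3.5715 = +12.9972 (running +12.9972)
  i=2: -3.3326·-0.1962 − 1.7066·-0.7348 = +1.9079 (running +14.9051)
  i=3: 1.7066·3.5715 − -1.4899·-0.1962 = +5.8030 (running +20.7081)
Area = |Σ|/2 = |20.7081|/2 = 10.3540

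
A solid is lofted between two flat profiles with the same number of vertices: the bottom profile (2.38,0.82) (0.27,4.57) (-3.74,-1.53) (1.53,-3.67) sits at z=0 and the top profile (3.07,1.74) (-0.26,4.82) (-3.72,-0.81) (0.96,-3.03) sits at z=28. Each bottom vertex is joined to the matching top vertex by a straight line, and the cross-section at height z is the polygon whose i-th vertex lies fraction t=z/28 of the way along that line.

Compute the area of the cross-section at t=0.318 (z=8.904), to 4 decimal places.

Cross-section at t=0.318: each vertex is (1-t)·p0[i] + t·p1[i].
  v1: (1-0.318)·(2.38,0.82) + 0.318·(3.07,1.74) = (2.5994,1.1126)
  v2: (1-0.318)·(0.27,4.57) + 0.318·(-0.26,4.82) = (0.1015,4.6495)
  v3: (1-0.318)·(-3.74,-1.53) + 0.318·(-3.72,-0.81) = (-3.7336,-1.3010)
  v4: (1-0.318)·(1.53,-3.67) + 0.318·(0.96,-3.03) = (1.3487,-3.4665)
Shoelace sum Σ(x_i·y_{i+1} − x_{i+1}·y_i):
  i=1: 2.5994·4.6495 − 0.1015·1.1126 = +11.9731 (running +11.9731)
  i=2: 0.1015·-1.3010 − -3.7336·4.6495 = +17.2276 (running +29.2007)
  i=3: -3.7336·-3.4665 − 1.3487·-1.3010 = +14.6974 (running +43.8980)
  i=4: 1.3487·1.1126 − 2.5994·-3.4665 = +10.5114 (running +54.4094)
Area = |Σ|/2 = |54.4094|/2 = 27.2047

Area at t=0.318: 27.2047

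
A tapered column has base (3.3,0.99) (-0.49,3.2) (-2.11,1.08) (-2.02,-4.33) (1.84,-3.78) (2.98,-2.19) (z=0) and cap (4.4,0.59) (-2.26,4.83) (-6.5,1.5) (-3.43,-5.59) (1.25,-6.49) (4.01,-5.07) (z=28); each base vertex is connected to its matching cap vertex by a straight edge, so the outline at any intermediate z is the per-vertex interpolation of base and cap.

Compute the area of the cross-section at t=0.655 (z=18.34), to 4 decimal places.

Area at t=0.655: 62.1808

Cross-section at t=0.655: each vertex is (1-t)·p0[i] + t·p1[i].
  v1: (1-0.655)·(3.3,0.99) + 0.655·(4.4,0.59) = (4.0205,0.7280)
  v2: (1-0.655)·(-0.49,3.2) + 0.655·(-2.26,4.83) = (-1.6493,4.2676)
  v3: (1-0.655)·(-2.11,1.08) + 0.655·(-6.5,1.5) = (-4.9855,1.3551)
  v4: (1-0.655)·(-2.02,-4.33) + 0.655·(-3.43,-5.59) = (-2.9436,-5.1553)
  v5: (1-0.655)·(1.84,-3.78) + 0.655·(1.25,-6.49) = (1.4536,-5.5551)
  v6: (1-0.655)·(2.98,-2.19) + 0.655·(4.01,-5.07) = (3.6547,-4.0764)
Shoelace sum Σ(x_i·y_{i+1} − x_{i+1}·y_i):
  i=1: 4.0205·4.2676 − -1.6493·0.7280 = +18.3588 (running +18.3588)
  i=2: -1.6493·1.3551 − -4.9855·4.2676 = +19.0411 (running +37.3999)
  i=3: -4.9855·-5.1553 − -2.9436·1.3551 = +29.6903 (running +67.0902)
  i=4: -2.9436·-5.5551 − 1.4536·-5.1553 = +23.8451 (running +90.9353)
  i=5: 1.4536·-4.0764 − 3.6547·-5.5551 = +14.3765 (running +105.3118)
  i=6: 3.6547·0.7280 − 4.0205·-4.0764 = +19.0498 (running +124.3615)
Area = |Σ|/2 = |124.3615|/2 = 62.1808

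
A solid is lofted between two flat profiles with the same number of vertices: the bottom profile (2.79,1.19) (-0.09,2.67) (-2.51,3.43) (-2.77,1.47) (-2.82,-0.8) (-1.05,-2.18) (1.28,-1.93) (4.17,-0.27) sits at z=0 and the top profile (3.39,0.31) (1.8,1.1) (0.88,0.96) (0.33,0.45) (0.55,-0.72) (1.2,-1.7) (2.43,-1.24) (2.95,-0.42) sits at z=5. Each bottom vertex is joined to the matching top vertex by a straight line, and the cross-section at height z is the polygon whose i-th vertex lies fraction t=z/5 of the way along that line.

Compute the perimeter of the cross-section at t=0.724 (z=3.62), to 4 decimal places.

Cross-section at t=0.724: each vertex is (1-t)·p0[i] + t·p1[i].
  v1: (1-0.724)·(2.79,1.19) + 0.724·(3.39,0.31) = (3.2244,0.5529)
  v2: (1-0.724)·(-0.09,2.67) + 0.724·(1.8,1.1) = (1.2784,1.5333)
  v3: (1-0.724)·(-2.51,3.43) + 0.724·(0.88,0.96) = (-0.0556,1.6417)
  v4: (1-0.724)·(-2.77,1.47) + 0.724·(0.33,0.45) = (-0.5256,0.7315)
  v5: (1-0.724)·(-2.82,-0.8) + 0.724·(0.55,-0.72) = (-0.3801,-0.7421)
  v6: (1-0.724)·(-1.05,-2.18) + 0.724·(1.2,-1.7) = (0.5790,-1.8325)
  v7: (1-0.724)·(1.28,-1.93) + 0.724·(2.43,-1.24) = (2.1126,-1.4304)
  v8: (1-0.724)·(4.17,-0.27) + 0.724·(2.95,-0.42) = (3.2867,-0.3786)
Perimeter = Σ |v_{i+1} − v_i|:
  edge 1→2: √(-1.9460² + 0.9804²) = 2.1791 (running 2.1791)
  edge 2→3: √(-1.3340² + 0.1084²) = 1.3384 (running 3.5175)
  edge 3→4: √(-0.4700² + -0.9102²) = 1.0244 (running 4.5418)
  edge 4→5: √(0.1455² + -1.4736²) = 1.4808 (running 6.0226)
  edge 5→6: √(0.9591² + -1.0904²) = 1.4522 (running 7.4748)
  edge 6→7: √(1.5336² + 0.4020²) = 1.5854 (running 9.0602)
  edge 7→8: √(1.1741² + 1.0518²) = 1.5764 (running 10.6366)
  edge 8→1: √(-0.0623² + 0.9315²) = 0.9336 (running 11.5701)
Perimeter = 11.5701

Perimeter at t=0.724: 11.5701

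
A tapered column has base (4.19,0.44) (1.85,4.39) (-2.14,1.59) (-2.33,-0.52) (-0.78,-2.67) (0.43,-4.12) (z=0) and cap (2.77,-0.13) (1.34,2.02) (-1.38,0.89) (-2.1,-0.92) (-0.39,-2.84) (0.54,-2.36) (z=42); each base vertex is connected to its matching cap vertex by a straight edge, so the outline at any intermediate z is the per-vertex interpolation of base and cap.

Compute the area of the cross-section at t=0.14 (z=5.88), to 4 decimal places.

Area at t=0.14: 28.2325

Cross-section at t=0.14: each vertex is (1-t)·p0[i] + t·p1[i].
  v1: (1-0.14)·(4.19,0.44) + 0.14·(2.77,-0.13) = (3.9912,0.3602)
  v2: (1-0.14)·(1.85,4.39) + 0.14·(1.34,2.02) = (1.7786,4.0582)
  v3: (1-0.14)·(-2.14,1.59) + 0.14·(-1.38,0.89) = (-2.0336,1.4920)
  v4: (1-0.14)·(-2.33,-0.52) + 0.14·(-2.1,-0.92) = (-2.2978,-0.5760)
  v5: (1-0.14)·(-0.78,-2.67) + 0.14·(-0.39,-2.84) = (-0.7254,-2.6938)
  v6: (1-0.14)·(0.43,-4.12) + 0.14·(0.54,-2.36) = (0.4454,-3.8736)
Shoelace sum Σ(x_i·y_{i+1} − x_{i+1}·y_i):
  i=1: 3.9912·4.0582 − 1.7786·0.3602 = +15.5564 (running +15.5564)
  i=2: 1.7786·1.4920 − -2.0336·4.0582 = +10.9064 (running +26.4629)
  i=3: -2.0336·-0.5760 − -2.2978·1.4920 = +4.5997 (running +31.0625)
  i=4: -2.2978·-2.6938 − -0.7254·-0.5760 = +5.7720 (running +36.8345)
  i=5: -0.7254·-3.8736 − 0.4454·-2.6938 = +4.0097 (running +40.8442)
  i=6: 0.4454·0.3602 − 3.9912·-3.8736 = +15.6207 (running +56.4650)
Area = |Σ|/2 = |56.4650|/2 = 28.2325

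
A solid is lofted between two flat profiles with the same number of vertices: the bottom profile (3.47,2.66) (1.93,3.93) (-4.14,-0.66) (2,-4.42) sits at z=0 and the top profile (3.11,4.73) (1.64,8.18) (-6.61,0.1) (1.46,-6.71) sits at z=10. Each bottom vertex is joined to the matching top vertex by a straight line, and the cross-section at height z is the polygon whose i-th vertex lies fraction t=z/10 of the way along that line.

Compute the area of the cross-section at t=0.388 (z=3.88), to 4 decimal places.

Area at t=0.388: 45.8320

Cross-section at t=0.388: each vertex is (1-t)·p0[i] + t·p1[i].
  v1: (1-0.388)·(3.47,2.66) + 0.388·(3.11,4.73) = (3.3303,3.4632)
  v2: (1-0.388)·(1.93,3.93) + 0.388·(1.64,8.18) = (1.8175,5.5790)
  v3: (1-0.388)·(-4.14,-0.66) + 0.388·(-6.61,0.1) = (-5.0984,-0.3651)
  v4: (1-0.388)·(2,-4.42) + 0.388·(1.46,-6.71) = (1.7905,-5.3085)
Shoelace sum Σ(x_i·y_{i+1} − x_{i+1}·y_i):
  i=1: 3.3303·5.5790 − 1.8175·3.4632 = +12.2856 (running +12.2856)
  i=2: 1.8175·-0.3651 − -5.0984·5.5790 = +27.7802 (running +40.0658)
  i=3: -5.0984·-5.3085 − 1.7905·-0.3651 = +27.7185 (running +67.7843)
  i=4: 1.7905·3.4632 − 3.3303·-5.3085 = +23.8798 (running +91.6641)
Area = |Σ|/2 = |91.6641|/2 = 45.8320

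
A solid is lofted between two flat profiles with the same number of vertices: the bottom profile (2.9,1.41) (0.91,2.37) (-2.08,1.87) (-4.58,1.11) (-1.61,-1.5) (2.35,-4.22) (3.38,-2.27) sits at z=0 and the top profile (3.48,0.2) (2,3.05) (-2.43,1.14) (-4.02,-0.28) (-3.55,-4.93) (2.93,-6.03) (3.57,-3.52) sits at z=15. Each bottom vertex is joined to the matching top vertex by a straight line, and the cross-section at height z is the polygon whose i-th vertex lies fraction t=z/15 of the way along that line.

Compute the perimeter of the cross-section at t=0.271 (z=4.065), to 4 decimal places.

Cross-section at t=0.271: each vertex is (1-t)·p0[i] + t·p1[i].
  v1: (1-0.271)·(2.9,1.41) + 0.271·(3.48,0.2) = (3.0572,1.0821)
  v2: (1-0.271)·(0.91,2.37) + 0.271·(2,3.05) = (1.2054,2.5543)
  v3: (1-0.271)·(-2.08,1.87) + 0.271·(-2.43,1.14) = (-2.1749,1.6722)
  v4: (1-0.271)·(-4.58,1.11) + 0.271·(-4.02,-0.28) = (-4.4282,0.7333)
  v5: (1-0.271)·(-1.61,-1.5) + 0.271·(-3.55,-4.93) = (-2.1357,-2.4295)
  v6: (1-0.271)·(2.35,-4.22) + 0.271·(2.93,-6.03) = (2.5072,-4.7105)
  v7: (1-0.271)·(3.38,-2.27) + 0.271·(3.57,-3.52) = (3.4315,-2.6088)
Perimeter = Σ |v_{i+1} − v_i|:
  edge 1→2: √(-1.8518² + 1.4722²) = 2.3657 (running 2.3657)
  edge 2→3: √(-3.3802² + -0.8821²) = 3.4934 (running 5.8591)
  edge 3→4: √(-2.2534² + -0.9389²) = 2.4412 (running 8.3003)
  edge 4→5: √(2.2925² + -3.1628²) = 3.9063 (running 12.2066)
  edge 5→6: √(4.6429² + -2.2810²) = 5.1730 (running 17.3795)
  edge 6→7: √(0.9243² + 2.1018²) = 2.2960 (running 19.6756)
  edge 7→1: √(-0.3743² + 3.6908²) = 3.7098 (running 23.3853)
Perimeter = 23.3853

Perimeter at t=0.271: 23.3853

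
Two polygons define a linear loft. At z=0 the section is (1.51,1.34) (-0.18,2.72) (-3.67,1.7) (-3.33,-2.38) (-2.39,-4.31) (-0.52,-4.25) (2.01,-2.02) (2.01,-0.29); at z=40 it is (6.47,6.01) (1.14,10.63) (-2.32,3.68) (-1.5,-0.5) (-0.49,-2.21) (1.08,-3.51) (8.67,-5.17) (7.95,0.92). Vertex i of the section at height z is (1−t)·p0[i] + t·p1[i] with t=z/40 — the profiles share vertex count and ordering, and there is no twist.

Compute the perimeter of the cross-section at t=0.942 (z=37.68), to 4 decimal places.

Perimeter at t=0.942: 40.8803

Cross-section at t=0.942: each vertex is (1-t)·p0[i] + t·p1[i].
  v1: (1-0.942)·(1.51,1.34) + 0.942·(6.47,6.01) = (6.1823,5.7391)
  v2: (1-0.942)·(-0.18,2.72) + 0.942·(1.14,10.63) = (1.0634,10.1712)
  v3: (1-0.942)·(-3.67,1.7) + 0.942·(-2.32,3.68) = (-2.3983,3.5652)
  v4: (1-0.942)·(-3.33,-2.38) + 0.942·(-1.5,-0.5) = (-1.6061,-0.6090)
  v5: (1-0.942)·(-2.39,-4.31) + 0.942·(-0.49,-2.21) = (-0.6002,-2.3318)
  v6: (1-0.942)·(-0.52,-4.25) + 0.942·(1.08,-3.51) = (0.9872,-3.5529)
  v7: (1-0.942)·(2.01,-2.02) + 0.942·(8.67,-5.17) = (8.2837,-4.9873)
  v8: (1-0.942)·(2.01,-0.29) + 0.942·(7.95,0.92) = (7.6055,0.8498)
Perimeter = Σ |v_{i+1} − v_i|:
  edge 1→2: √(-5.1189² + 4.4321²) = 6.7710 (running 6.7710)
  edge 2→3: √(-3.4617² + -6.6061²) = 7.4581 (running 14.2291)
  edge 3→4: √(0.7922² + -4.1742²) = 4.2487 (running 18.4778)
  edge 4→5: √(1.0059² + -1.7228²) = 1.9949 (running 20.4728)
  edge 5→6: √(1.5874² + -1.2211²) = 2.0027 (running 22.4755)
  edge 6→7: √(7.2965² + -1.4344²) = 7.4362 (running 29.9117)
  edge 7→8: √(-0.6782² + 5.8371²) = 5.8764 (running 35.7881)
  edge 8→1: √(-1.4232² + 4.8893²) = 5.0922 (running 40.8803)
Perimeter = 40.8803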